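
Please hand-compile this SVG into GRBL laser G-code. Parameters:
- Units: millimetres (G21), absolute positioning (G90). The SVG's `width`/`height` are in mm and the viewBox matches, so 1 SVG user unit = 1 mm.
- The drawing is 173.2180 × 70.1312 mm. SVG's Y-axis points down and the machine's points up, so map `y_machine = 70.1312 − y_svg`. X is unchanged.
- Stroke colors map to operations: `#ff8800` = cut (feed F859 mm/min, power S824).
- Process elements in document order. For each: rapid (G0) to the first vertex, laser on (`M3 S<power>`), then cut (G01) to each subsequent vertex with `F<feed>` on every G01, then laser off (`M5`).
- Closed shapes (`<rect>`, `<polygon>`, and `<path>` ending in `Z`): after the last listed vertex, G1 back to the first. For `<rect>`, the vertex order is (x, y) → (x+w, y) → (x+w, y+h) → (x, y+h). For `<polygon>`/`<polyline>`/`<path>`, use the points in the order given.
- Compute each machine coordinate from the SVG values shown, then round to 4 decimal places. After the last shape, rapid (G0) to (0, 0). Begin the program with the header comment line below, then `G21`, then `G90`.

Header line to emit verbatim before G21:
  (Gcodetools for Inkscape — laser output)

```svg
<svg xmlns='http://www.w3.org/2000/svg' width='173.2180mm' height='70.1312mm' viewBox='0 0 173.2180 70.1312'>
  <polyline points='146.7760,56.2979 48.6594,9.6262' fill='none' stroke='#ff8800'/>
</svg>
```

(Gcodetools for Inkscape — laser output)
G21
G90
G0 X146.7760 Y13.8333
M3 S824
G01 X48.6594 Y60.5050 F859
M5
G0 X0.0000 Y0.0000

Since the viewBox matches the mm dimensions, user units are millimetres directly. The only transform is the Y-flip y_m = 70.1312 − y_svg.

Shape 1 is a line segment drawn with `<polyline>`. Its stroke #ff8800 means cut at S824, F859. After flipping Y the toolpath is (146.7760,13.8333) → (48.6594,60.5050).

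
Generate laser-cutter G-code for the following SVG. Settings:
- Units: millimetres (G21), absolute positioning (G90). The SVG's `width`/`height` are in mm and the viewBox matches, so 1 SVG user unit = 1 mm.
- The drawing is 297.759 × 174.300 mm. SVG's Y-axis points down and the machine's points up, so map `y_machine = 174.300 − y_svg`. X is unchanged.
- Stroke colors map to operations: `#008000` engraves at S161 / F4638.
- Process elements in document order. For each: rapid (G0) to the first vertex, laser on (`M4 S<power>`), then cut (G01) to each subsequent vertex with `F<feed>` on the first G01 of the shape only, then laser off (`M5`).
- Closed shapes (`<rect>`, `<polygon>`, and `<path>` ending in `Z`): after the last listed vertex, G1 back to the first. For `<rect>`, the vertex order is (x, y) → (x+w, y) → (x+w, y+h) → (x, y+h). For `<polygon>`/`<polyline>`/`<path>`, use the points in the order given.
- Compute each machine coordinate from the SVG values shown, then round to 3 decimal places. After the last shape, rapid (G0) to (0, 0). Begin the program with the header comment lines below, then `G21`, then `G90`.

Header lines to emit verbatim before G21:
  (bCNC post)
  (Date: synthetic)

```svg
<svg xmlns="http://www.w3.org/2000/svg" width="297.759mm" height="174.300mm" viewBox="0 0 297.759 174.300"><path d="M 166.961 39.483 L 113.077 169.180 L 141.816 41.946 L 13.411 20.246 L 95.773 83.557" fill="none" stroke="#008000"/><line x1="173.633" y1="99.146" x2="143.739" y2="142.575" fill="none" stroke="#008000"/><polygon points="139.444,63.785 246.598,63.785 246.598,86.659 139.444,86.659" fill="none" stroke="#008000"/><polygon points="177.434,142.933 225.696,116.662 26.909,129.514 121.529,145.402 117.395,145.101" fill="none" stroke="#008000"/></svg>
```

(bCNC post)
(Date: synthetic)
G21
G90
G0 X166.961 Y134.817
M4 S161
G01 X113.077 Y5.120 F4638
G01 X141.816 Y132.354
G01 X13.411 Y154.054
G01 X95.773 Y90.743
M5
G0 X173.633 Y75.154
M4 S161
G01 X143.739 Y31.725 F4638
M5
G0 X139.444 Y110.515
M4 S161
G01 X246.598 Y110.515 F4638
G01 X246.598 Y87.641
G01 X139.444 Y87.641
G01 X139.444 Y110.515
M5
G0 X177.434 Y31.367
M4 S161
G01 X225.696 Y57.638 F4638
G01 X26.909 Y44.786
G01 X121.529 Y28.898
G01 X117.395 Y29.199
G01 X177.434 Y31.367
M5
G0 X0.000 Y0.000

1 u = 1 mm; y_m = 174.300 − y.

[1] `<path>` open polyline, #008000→engrave S161 F4638: (166.961,134.817) → (113.077,5.120) → (141.816,132.354) → (13.411,154.054) → (95.773,90.743)

[2] `<line>` line segment, #008000→engrave S161 F4638: (173.633,75.154) → (143.739,31.725)

[3] `<polygon>` rectangle, #008000→engrave S161 F4638: (139.444,110.515) → (246.598,110.515) → (246.598,87.641) → (139.444,87.641) → (139.444,110.515) (closed)

[4] `<polygon>` closed polygon, #008000→engrave S161 F4638: (177.434,31.367) → (225.696,57.638) → (26.909,44.786) → (121.529,28.898) → (117.395,29.199) → (177.434,31.367) (closed)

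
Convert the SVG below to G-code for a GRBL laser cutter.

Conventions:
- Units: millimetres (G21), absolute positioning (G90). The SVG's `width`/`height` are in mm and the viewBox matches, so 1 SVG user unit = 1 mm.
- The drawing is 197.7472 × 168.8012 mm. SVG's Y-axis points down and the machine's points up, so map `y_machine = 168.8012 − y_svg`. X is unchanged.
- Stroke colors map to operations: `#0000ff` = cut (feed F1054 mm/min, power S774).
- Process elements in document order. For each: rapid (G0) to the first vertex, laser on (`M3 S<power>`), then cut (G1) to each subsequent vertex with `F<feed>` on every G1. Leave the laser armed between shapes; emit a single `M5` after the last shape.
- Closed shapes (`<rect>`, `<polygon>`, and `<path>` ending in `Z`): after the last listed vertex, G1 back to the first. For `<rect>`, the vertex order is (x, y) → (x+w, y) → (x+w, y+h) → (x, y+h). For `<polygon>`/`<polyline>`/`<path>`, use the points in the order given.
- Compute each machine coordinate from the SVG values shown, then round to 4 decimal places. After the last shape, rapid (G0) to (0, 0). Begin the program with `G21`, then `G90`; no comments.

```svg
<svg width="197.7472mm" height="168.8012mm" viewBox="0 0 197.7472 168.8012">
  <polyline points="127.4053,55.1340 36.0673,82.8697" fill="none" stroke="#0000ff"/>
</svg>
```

Since the viewBox matches the mm dimensions, user units are millimetres directly. The only transform is the Y-flip y_m = 168.8012 − y_svg.

Shape 1 is a line segment drawn with `<polyline>`. Its stroke #0000ff means cut at S774, F1054. After flipping Y the toolpath is (127.4053,113.6672) → (36.0673,85.9315).

G21
G90
G0 X127.4053 Y113.6672
M3 S774
G1 X36.0673 Y85.9315 F1054
M5
G0 X0.0000 Y0.0000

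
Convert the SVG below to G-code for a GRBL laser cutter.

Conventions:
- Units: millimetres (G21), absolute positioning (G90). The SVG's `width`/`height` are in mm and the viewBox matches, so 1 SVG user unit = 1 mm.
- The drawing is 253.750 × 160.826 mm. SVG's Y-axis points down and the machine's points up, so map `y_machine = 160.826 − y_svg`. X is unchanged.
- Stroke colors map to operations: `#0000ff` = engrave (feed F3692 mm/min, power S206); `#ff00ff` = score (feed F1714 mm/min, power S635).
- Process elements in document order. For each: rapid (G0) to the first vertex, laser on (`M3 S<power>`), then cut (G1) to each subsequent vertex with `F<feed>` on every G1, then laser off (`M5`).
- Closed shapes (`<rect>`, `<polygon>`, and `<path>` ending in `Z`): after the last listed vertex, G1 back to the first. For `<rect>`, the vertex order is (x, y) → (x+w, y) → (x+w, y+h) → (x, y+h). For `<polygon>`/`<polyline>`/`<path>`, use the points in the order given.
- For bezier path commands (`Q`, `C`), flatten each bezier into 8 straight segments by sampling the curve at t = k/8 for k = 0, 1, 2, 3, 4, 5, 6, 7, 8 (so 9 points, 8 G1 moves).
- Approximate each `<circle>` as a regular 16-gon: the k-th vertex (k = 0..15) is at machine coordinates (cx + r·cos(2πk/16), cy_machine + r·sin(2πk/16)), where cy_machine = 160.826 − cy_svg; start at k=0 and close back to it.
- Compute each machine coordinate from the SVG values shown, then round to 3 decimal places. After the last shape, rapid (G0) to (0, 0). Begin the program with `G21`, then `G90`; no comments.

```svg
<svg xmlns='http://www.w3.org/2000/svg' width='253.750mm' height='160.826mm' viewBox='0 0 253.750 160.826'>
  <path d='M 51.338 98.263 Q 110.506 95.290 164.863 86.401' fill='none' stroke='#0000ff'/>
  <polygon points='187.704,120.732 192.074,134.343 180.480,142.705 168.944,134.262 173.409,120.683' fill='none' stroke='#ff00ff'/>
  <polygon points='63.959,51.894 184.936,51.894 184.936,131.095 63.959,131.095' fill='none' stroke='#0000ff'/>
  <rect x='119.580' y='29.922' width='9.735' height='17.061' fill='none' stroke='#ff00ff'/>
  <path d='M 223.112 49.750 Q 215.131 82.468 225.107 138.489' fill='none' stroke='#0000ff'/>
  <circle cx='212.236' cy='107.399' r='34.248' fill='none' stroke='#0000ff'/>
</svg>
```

viewBox `0 0 253.750 160.826` with mm width/height → 1 unit = 1 mm. Flip: y_m = 160.826 − y_svg.

**Shape 1** — `<path>` quadratic bezier, stroke `#0000ff` → engrave (S206, F3692). Control points (SVG): P0=(51.338,98.263), P1=(110.506,95.290), P2=(164.863,86.401); sampled at t=k/8. Machine vertices: (51.338,62.563) → (66.055,63.399) → (80.621,64.419) → (95.037,65.625) → (109.303,67.015) → (123.419,68.590) → (137.384,70.350) → (151.199,72.295) → (164.863,74.425). Open path.

**Shape 2** — `<polygon>` regular polygon, stroke `#ff00ff` → score (S635, F1714). Machine vertices: (187.704,40.094) → (192.074,26.483) → (180.480,18.121) → (168.944,26.564) → (173.409,40.143) → (187.704,40.094). Closed: final G1 returns to the first vertex.

**Shape 3** — `<polygon>` rectangle, stroke `#0000ff` → engrave (S206, F3692). Machine vertices: (63.959,108.932) → (184.936,108.932) → (184.936,29.731) → (63.959,29.731) → (63.959,108.932). Closed: final G1 returns to the first vertex.

**Shape 4** — `<rect>` rectangle, stroke `#ff00ff` → score (S635, F1714). Machine vertices: (119.580,130.904) → (129.315,130.904) → (129.315,113.843) → (119.580,113.843) → (119.580,130.904). Closed: final G1 returns to the first vertex.

**Shape 5** — `<path>` quadratic bezier, stroke `#0000ff` → engrave (S206, F3692). Control points (SVG): P0=(223.112,49.750), P1=(215.131,82.468), P2=(225.107,138.489); sampled at t=k/8. Machine vertices: (223.112,111.076) → (221.397,102.532) → (220.244,93.261) → (219.651,83.261) → (219.620,72.532) → (220.150,61.076) → (221.241,48.891) → (222.894,35.978) → (225.107,22.337). Open path.

**Shape 6** — `<circle>` circle, stroke `#0000ff` → engrave (S206, F3692). Machine vertices: (246.484,53.427) → (243.877,66.533) → (236.453,77.644) → (225.342,85.068) → (212.236,87.675) → (199.130,85.068) → (188.019,77.644) → (180.595,66.533) → (177.988,53.427) → (180.595,40.321) → (188.019,29.210) → (199.130,21.786) → (212.236,19.179) → (225.342,21.786) → (236.453,29.210) → (243.877,40.321) → (246.484,53.427). Closed: final G1 returns to the first vertex.

G21
G90
G0 X51.338 Y62.563
M3 S206
G1 X66.055 Y63.399 F3692
G1 X80.621 Y64.419 F3692
G1 X95.037 Y65.625 F3692
G1 X109.303 Y67.015 F3692
G1 X123.419 Y68.590 F3692
G1 X137.384 Y70.350 F3692
G1 X151.199 Y72.295 F3692
G1 X164.863 Y74.425 F3692
M5
G0 X187.704 Y40.094
M3 S635
G1 X192.074 Y26.483 F1714
G1 X180.480 Y18.121 F1714
G1 X168.944 Y26.564 F1714
G1 X173.409 Y40.143 F1714
G1 X187.704 Y40.094 F1714
M5
G0 X63.959 Y108.932
M3 S206
G1 X184.936 Y108.932 F3692
G1 X184.936 Y29.731 F3692
G1 X63.959 Y29.731 F3692
G1 X63.959 Y108.932 F3692
M5
G0 X119.580 Y130.904
M3 S635
G1 X129.315 Y130.904 F1714
G1 X129.315 Y113.843 F1714
G1 X119.580 Y113.843 F1714
G1 X119.580 Y130.904 F1714
M5
G0 X223.112 Y111.076
M3 S206
G1 X221.397 Y102.532 F3692
G1 X220.244 Y93.261 F3692
G1 X219.651 Y83.261 F3692
G1 X219.620 Y72.532 F3692
G1 X220.150 Y61.076 F3692
G1 X221.241 Y48.891 F3692
G1 X222.894 Y35.978 F3692
G1 X225.107 Y22.337 F3692
M5
G0 X246.484 Y53.427
M3 S206
G1 X243.877 Y66.533 F3692
G1 X236.453 Y77.644 F3692
G1 X225.342 Y85.068 F3692
G1 X212.236 Y87.675 F3692
G1 X199.130 Y85.068 F3692
G1 X188.019 Y77.644 F3692
G1 X180.595 Y66.533 F3692
G1 X177.988 Y53.427 F3692
G1 X180.595 Y40.321 F3692
G1 X188.019 Y29.210 F3692
G1 X199.130 Y21.786 F3692
G1 X212.236 Y19.179 F3692
G1 X225.342 Y21.786 F3692
G1 X236.453 Y29.210 F3692
G1 X243.877 Y40.321 F3692
G1 X246.484 Y53.427 F3692
M5
G0 X0.000 Y0.000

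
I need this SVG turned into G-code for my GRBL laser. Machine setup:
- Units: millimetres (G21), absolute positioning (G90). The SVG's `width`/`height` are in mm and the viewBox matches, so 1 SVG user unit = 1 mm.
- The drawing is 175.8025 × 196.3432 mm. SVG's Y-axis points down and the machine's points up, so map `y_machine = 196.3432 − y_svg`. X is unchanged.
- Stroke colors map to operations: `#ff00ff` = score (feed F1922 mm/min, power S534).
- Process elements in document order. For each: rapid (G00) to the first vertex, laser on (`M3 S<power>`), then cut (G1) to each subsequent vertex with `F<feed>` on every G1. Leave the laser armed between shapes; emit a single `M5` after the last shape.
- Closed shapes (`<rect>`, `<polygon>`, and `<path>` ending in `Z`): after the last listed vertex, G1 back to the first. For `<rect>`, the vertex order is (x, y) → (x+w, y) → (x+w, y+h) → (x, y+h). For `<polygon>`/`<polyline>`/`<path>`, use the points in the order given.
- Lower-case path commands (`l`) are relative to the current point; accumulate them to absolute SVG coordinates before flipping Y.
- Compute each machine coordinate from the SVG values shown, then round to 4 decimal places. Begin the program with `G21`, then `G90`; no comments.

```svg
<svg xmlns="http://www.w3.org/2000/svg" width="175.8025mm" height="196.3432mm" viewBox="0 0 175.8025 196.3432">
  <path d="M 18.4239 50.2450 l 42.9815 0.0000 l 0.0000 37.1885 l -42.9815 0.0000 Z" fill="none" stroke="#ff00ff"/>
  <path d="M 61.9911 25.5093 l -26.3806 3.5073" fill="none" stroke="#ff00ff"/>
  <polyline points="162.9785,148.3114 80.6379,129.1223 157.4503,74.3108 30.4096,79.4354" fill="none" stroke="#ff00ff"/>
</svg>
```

1 u = 1 mm; y_m = 196.3432 − y.

[1] `<path>` rectangle, #ff00ff→score S534 F1922: (18.4239,146.0982) → (61.4054,146.0982) → (61.4054,108.9097) → (18.4239,108.9097) → (18.4239,146.0982) (closed)

[2] `<path>` line segment, #ff00ff→score S534 F1922: (61.9911,170.8339) → (35.6105,167.3266)

[3] `<polyline>` open polyline, #ff00ff→score S534 F1922: (162.9785,48.0318) → (80.6379,67.2209) → (157.4503,122.0324) → (30.4096,116.9078)

G21
G90
G00 X18.4239 Y146.0982
M3 S534
G1 X61.4054 Y146.0982 F1922
G1 X61.4054 Y108.9097 F1922
G1 X18.4239 Y108.9097 F1922
G1 X18.4239 Y146.0982 F1922
G00 X61.9911 Y170.8339
M3 S534
G1 X35.6105 Y167.3266 F1922
G00 X162.9785 Y48.0318
M3 S534
G1 X80.6379 Y67.2209 F1922
G1 X157.4503 Y122.0324 F1922
G1 X30.4096 Y116.9078 F1922
M5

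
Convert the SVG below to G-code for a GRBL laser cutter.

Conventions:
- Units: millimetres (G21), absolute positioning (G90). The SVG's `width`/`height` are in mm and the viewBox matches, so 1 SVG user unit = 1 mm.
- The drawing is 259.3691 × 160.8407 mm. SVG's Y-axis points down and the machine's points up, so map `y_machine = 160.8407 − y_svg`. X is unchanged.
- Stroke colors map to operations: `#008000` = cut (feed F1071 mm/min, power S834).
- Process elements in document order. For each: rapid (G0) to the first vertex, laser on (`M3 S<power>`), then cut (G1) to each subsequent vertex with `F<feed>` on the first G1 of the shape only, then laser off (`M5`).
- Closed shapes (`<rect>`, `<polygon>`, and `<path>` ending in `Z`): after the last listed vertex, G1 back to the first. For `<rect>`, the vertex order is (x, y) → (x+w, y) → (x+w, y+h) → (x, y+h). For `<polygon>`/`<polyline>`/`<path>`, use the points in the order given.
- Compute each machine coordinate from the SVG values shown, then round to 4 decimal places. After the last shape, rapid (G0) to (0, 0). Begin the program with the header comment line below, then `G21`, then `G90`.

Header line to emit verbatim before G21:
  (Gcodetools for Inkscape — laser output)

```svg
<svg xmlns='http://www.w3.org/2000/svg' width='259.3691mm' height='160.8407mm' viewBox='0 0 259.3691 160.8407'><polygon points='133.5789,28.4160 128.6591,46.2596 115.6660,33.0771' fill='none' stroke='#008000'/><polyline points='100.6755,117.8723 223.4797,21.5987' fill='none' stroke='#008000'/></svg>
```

viewBox `0 0 259.3691 160.8407` with mm width/height → 1 unit = 1 mm. Flip: y_m = 160.8407 − y_svg.

**Shape 1** — `<polygon>` regular polygon, stroke `#008000` → cut (S834, F1071). Machine vertices: (133.5789,132.4247) → (128.6591,114.5811) → (115.6660,127.7636) → (133.5789,132.4247). Closed: final G1 returns to the first vertex.

**Shape 2** — `<polyline>` line segment, stroke `#008000` → cut (S834, F1071). Machine vertices: (100.6755,42.9684) → (223.4797,139.2420). Open path.

(Gcodetools for Inkscape — laser output)
G21
G90
G0 X133.5789 Y132.4247
M3 S834
G1 X128.6591 Y114.5811 F1071
G1 X115.6660 Y127.7636
G1 X133.5789 Y132.4247
M5
G0 X100.6755 Y42.9684
M3 S834
G1 X223.4797 Y139.2420 F1071
M5
G0 X0.0000 Y0.0000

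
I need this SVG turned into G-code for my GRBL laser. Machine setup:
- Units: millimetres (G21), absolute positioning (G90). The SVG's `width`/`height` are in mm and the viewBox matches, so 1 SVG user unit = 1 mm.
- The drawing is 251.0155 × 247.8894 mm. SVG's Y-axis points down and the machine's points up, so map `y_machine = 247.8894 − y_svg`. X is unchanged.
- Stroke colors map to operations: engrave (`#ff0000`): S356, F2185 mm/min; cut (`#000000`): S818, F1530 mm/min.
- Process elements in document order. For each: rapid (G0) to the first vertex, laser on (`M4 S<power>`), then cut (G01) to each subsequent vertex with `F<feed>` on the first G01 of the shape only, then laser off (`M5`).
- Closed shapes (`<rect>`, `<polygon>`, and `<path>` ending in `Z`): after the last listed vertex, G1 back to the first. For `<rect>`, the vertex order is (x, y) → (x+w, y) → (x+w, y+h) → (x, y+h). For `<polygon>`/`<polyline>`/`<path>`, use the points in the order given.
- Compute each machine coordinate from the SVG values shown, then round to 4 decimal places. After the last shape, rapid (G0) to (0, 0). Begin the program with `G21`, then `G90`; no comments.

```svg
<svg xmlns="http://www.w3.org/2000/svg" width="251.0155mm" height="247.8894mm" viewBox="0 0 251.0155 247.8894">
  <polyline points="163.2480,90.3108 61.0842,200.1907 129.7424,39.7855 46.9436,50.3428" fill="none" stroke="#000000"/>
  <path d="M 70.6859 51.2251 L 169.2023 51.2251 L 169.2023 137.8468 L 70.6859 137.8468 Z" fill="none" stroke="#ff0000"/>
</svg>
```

G21
G90
G0 X163.2480 Y157.5786
M4 S818
G01 X61.0842 Y47.6987 F1530
G01 X129.7424 Y208.1039
G01 X46.9436 Y197.5466
M5
G0 X70.6859 Y196.6643
M4 S356
G01 X169.2023 Y196.6643 F2185
G01 X169.2023 Y110.0426
G01 X70.6859 Y110.0426
G01 X70.6859 Y196.6643
M5
G0 X0.0000 Y0.0000

Since the viewBox matches the mm dimensions, user units are millimetres directly. The only transform is the Y-flip y_m = 247.8894 − y_svg.

Shape 1 is a open polyline drawn with `<polyline>`. Its stroke #000000 means cut at S818, F1530. After flipping Y the toolpath is (163.2480,157.5786) → (61.0842,47.6987) → (129.7424,208.1039) → (46.9436,197.5466).

Shape 2 is a rectangle drawn with `<path>`. Its stroke #ff0000 means engrave at S356, F2185. After flipping Y the toolpath is (70.6859,196.6643) → (169.2023,196.6643) → (169.2023,110.0426) → (70.6859,110.0426) → (70.6859,196.6643), returning to the start.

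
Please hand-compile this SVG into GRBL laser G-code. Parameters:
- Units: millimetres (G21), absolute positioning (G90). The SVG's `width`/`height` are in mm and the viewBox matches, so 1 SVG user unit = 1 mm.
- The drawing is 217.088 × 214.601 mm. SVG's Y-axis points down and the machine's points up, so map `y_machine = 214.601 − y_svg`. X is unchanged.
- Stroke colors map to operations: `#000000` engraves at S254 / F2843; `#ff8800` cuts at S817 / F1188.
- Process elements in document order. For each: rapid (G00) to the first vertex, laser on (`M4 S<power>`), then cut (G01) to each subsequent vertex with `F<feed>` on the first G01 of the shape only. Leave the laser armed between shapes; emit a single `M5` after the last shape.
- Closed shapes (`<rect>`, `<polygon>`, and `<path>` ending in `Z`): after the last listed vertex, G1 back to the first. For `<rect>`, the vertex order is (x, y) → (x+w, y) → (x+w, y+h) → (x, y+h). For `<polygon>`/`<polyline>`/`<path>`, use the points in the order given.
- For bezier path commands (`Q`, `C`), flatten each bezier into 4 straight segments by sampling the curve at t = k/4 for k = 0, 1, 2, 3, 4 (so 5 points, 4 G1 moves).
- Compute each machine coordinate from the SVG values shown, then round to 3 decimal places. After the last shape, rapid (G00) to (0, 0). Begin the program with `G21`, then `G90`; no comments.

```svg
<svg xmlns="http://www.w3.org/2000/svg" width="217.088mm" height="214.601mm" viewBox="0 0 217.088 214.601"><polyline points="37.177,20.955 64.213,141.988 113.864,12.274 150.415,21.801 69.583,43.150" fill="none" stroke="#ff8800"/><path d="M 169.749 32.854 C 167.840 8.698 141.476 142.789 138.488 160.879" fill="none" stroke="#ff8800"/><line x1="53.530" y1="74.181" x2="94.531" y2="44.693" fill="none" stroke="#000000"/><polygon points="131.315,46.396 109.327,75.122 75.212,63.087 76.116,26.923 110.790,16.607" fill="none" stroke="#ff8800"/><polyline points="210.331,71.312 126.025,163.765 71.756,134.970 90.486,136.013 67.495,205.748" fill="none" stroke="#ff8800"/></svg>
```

viewBox `0 0 217.088 214.601` with mm width/height → 1 unit = 1 mm. Flip: y_m = 214.601 − y_svg.

**Shape 1** — `<polyline>` open polyline, stroke `#ff8800` → cut (S817, F1188). Machine vertices: (37.177,193.646) → (64.213,72.613) → (113.864,202.327) → (150.415,192.800) → (69.583,171.451). Open path.

**Shape 2** — `<path>` cubic bezier, stroke `#ff8800` → cut (S817, F1188). Control points (SVG): P0=(169.749,32.854), P1=(167.840,8.698), P2=(141.476,142.789), P3=(138.488,160.879); sampled at t=k/4. Machine vertices: (169.749,181.747) → (164.479,174.478) → (154.523,133.577) → (144.365,84.755) → (138.488,53.722). Open path.

**Shape 3** — `<line>` line segment, stroke `#000000` → engrave (S254, F2843). Machine vertices: (53.530,140.420) → (94.531,169.908). Open path.

**Shape 4** — `<polygon>` regular polygon, stroke `#ff8800` → cut (S817, F1188). Machine vertices: (131.315,168.205) → (109.327,139.479) → (75.212,151.514) → (76.116,187.678) → (110.790,197.994) → (131.315,168.205). Closed: final G1 returns to the first vertex.

**Shape 5** — `<polyline>` open polyline, stroke `#ff8800` → cut (S817, F1188). Machine vertices: (210.331,143.289) → (126.025,50.836) → (71.756,79.631) → (90.486,78.588) → (67.495,8.853). Open path.

G21
G90
G00 X37.177 Y193.646
M4 S817
G01 X64.213 Y72.613 F1188
G01 X113.864 Y202.327
G01 X150.415 Y192.800
G01 X69.583 Y171.451
G00 X169.749 Y181.747
M4 S817
G01 X164.479 Y174.478 F1188
G01 X154.523 Y133.577
G01 X144.365 Y84.755
G01 X138.488 Y53.722
G00 X53.530 Y140.420
M4 S254
G01 X94.531 Y169.908 F2843
G00 X131.315 Y168.205
M4 S817
G01 X109.327 Y139.479 F1188
G01 X75.212 Y151.514
G01 X76.116 Y187.678
G01 X110.790 Y197.994
G01 X131.315 Y168.205
G00 X210.331 Y143.289
M4 S817
G01 X126.025 Y50.836 F1188
G01 X71.756 Y79.631
G01 X90.486 Y78.588
G01 X67.495 Y8.853
M5
G00 X0.000 Y0.000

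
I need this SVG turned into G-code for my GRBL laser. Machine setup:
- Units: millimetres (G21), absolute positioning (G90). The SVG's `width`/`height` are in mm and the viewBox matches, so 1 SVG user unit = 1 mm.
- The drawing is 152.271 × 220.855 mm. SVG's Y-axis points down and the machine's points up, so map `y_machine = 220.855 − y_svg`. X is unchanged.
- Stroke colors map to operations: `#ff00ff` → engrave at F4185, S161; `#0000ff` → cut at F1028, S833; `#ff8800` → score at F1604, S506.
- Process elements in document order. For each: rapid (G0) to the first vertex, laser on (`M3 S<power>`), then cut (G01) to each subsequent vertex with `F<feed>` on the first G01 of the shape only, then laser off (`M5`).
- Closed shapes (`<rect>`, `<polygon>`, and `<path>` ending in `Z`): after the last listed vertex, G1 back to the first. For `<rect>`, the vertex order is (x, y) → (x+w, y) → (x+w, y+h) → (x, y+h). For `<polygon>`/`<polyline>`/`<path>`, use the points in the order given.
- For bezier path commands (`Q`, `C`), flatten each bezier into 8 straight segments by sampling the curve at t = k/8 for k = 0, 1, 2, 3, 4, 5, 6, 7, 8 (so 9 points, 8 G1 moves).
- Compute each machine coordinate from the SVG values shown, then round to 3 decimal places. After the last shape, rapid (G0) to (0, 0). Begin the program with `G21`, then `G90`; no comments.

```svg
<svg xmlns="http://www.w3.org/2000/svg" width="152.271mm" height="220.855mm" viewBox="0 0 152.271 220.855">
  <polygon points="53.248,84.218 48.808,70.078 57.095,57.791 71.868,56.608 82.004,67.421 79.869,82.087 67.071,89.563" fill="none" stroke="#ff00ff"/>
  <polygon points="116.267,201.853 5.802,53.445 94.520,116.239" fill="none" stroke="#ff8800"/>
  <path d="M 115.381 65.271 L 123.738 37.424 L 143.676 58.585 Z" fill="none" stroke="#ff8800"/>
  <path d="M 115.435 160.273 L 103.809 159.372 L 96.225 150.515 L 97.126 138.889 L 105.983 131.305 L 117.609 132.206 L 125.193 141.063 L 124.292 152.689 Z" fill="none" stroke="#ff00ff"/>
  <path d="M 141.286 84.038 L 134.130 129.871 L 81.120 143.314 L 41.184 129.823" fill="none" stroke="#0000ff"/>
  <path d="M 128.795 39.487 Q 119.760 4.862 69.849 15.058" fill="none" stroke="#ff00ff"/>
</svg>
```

G21
G90
G0 X53.248 Y136.637
M3 S161
G01 X48.808 Y150.777 F4185
G01 X57.095 Y163.064
G01 X71.868 Y164.247
G01 X82.004 Y153.434
G01 X79.869 Y138.768
G01 X67.071 Y131.292
G01 X53.248 Y136.637
M5
G0 X116.267 Y19.002
M3 S506
G01 X5.802 Y167.410 F1604
G01 X94.520 Y104.616
G01 X116.267 Y19.002
M5
G0 X115.381 Y155.584
M3 S506
G01 X123.738 Y183.431 F1604
G01 X143.676 Y162.270
G01 X115.381 Y155.584
M5
G0 X115.435 Y60.582
M3 S161
G01 X103.809 Y61.483 F4185
G01 X96.225 Y70.340
G01 X97.126 Y81.966
G01 X105.983 Y89.550
G01 X117.609 Y88.649
G01 X125.193 Y79.792
G01 X124.292 Y68.166
G01 X115.435 Y60.582
M5
G0 X141.286 Y136.817
M3 S833
G01 X134.130 Y90.984 F1028
G01 X81.120 Y77.541
G01 X41.184 Y91.032
M5
G0 X128.795 Y181.368
M3 S161
G01 X125.898 Y189.324 F4185
G01 X121.723 Y195.879
G01 X116.271 Y201.034
G01 X109.541 Y204.788
G01 X101.534 Y207.141
G01 X92.250 Y208.094
G01 X81.688 Y207.646
G01 X69.849 Y205.797
M5
G0 X0.000 Y0.000

Since the viewBox matches the mm dimensions, user units are millimetres directly. The only transform is the Y-flip y_m = 220.855 − y_svg.

Shape 1 is a regular polygon drawn with `<polygon>`. Its stroke #ff00ff means engrave at S161, F4185. After flipping Y the toolpath is (53.248,136.637) → (48.808,150.777) → (57.095,163.064) → (71.868,164.247) → (82.004,153.434) → (79.869,138.768) → (67.071,131.292) → (53.248,136.637), returning to the start.

Shape 2 is a closed polygon drawn with `<polygon>`. Its stroke #ff8800 means score at S506, F1604. After flipping Y the toolpath is (116.267,19.002) → (5.802,167.410) → (94.520,104.616) → (116.267,19.002), returning to the start.

Shape 3 is a regular polygon drawn with `<path>`. Its stroke #ff8800 means score at S506, F1604. After flipping Y the toolpath is (115.381,155.584) → (123.738,183.431) → (143.676,162.270) → (115.381,155.584), returning to the start.

Shape 4 is a regular polygon drawn with `<path>`. Its stroke #ff00ff means engrave at S161, F4185. After flipping Y the toolpath is (115.435,60.582) → (103.809,61.483) → (96.225,70.340) → (97.126,81.966) → (105.983,89.550) → (117.609,88.649) → (125.193,79.792) → (124.292,68.166) → (115.435,60.582), returning to the start.

Shape 5 is a open polyline drawn with `<path>`. Its stroke #0000ff means cut at S833, F1028. After flipping Y the toolpath is (141.286,136.817) → (134.130,90.984) → (81.120,77.541) → (41.184,91.032).

Shape 6 is a quadratic bezier drawn with `<path>`. Its stroke #ff00ff means engrave at S161, F4185. After flipping Y the toolpath is (128.795,181.368) → (125.898,189.324) → (121.723,195.879) → (116.271,201.034) → (109.541,204.788) → (101.534,207.141) → (92.250,208.094) → (81.688,207.646) → (69.849,205.797).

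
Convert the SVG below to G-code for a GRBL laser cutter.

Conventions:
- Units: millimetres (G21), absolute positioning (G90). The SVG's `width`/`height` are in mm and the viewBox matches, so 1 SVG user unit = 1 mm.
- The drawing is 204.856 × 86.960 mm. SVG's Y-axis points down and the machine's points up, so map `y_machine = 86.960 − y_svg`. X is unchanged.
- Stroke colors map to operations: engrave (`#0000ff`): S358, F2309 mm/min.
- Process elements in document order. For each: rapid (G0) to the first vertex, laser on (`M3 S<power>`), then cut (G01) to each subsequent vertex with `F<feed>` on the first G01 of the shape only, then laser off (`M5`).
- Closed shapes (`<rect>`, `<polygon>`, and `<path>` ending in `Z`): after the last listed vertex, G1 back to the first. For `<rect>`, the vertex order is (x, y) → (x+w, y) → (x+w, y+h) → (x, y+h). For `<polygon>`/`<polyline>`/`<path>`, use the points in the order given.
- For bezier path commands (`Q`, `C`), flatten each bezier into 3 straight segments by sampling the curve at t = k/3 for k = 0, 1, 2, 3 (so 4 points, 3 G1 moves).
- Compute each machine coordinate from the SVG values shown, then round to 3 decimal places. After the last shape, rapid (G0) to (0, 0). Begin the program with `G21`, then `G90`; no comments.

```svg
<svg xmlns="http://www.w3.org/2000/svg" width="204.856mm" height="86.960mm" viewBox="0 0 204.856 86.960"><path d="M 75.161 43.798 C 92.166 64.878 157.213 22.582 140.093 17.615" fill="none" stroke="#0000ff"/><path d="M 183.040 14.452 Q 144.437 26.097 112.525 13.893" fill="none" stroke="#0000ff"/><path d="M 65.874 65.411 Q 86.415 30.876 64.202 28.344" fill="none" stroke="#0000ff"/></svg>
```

viewBox `0 0 204.856 86.960` with mm width/height → 1 unit = 1 mm. Flip: y_m = 86.960 − y_svg.

**Shape 1** — `<path>` cubic bezier, stroke `#0000ff` → engrave (S358, F2309). Control points (SVG): P0=(75.161,43.798), P1=(92.166,64.878), P2=(157.213,22.582), P3=(140.093,17.615); sampled at t=k/3. Machine vertices: (75.161,43.162) → (103.357,39.478) → (134.647,55.665) → (140.093,69.345). Open path.

**Shape 2** — `<path>` quadratic bezier, stroke `#0000ff` → engrave (S358, F2309). Control points (SVG): P0=(183.040,14.452), P1=(144.437,26.097), P2=(112.525,13.893); sampled at t=k/3. Machine vertices: (183.040,72.508) → (158.048,67.395) → (134.543,67.581) → (112.525,73.067). Open path.

**Shape 3** — `<path>` quadratic bezier, stroke `#0000ff` → engrave (S358, F2309). Control points (SVG): P0=(65.874,65.411), P1=(86.415,30.876), P2=(64.202,28.344); sampled at t=k/3. Machine vertices: (65.874,21.549) → (74.818,41.016) → (74.260,53.372) → (64.202,58.616). Open path.

G21
G90
G0 X75.161 Y43.162
M3 S358
G01 X103.357 Y39.478 F2309
G01 X134.647 Y55.665
G01 X140.093 Y69.345
M5
G0 X183.040 Y72.508
M3 S358
G01 X158.048 Y67.395 F2309
G01 X134.543 Y67.581
G01 X112.525 Y73.067
M5
G0 X65.874 Y21.549
M3 S358
G01 X74.818 Y41.016 F2309
G01 X74.260 Y53.372
G01 X64.202 Y58.616
M5
G0 X0.000 Y0.000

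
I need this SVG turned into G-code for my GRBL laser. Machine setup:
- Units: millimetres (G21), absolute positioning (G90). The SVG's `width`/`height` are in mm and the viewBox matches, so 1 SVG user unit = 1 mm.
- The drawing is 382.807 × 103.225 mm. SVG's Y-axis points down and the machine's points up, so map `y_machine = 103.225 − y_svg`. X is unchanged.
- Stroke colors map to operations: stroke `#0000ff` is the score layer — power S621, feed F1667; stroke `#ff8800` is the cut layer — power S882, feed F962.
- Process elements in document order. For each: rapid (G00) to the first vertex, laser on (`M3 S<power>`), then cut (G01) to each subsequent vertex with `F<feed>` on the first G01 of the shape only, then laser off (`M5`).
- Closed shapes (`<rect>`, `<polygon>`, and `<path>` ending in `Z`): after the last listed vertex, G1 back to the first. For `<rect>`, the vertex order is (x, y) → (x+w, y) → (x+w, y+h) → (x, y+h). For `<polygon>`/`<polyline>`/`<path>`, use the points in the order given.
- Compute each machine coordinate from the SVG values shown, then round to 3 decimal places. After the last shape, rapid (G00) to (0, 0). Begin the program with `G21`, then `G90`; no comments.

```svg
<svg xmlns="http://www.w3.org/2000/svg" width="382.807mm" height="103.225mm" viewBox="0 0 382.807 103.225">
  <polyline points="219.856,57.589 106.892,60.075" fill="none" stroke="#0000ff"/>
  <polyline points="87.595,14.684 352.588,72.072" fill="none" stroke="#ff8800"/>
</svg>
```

1 u = 1 mm; y_m = 103.225 − y.

[1] `<polyline>` line segment, #0000ff→score S621 F1667: (219.856,45.636) → (106.892,43.150)

[2] `<polyline>` line segment, #ff8800→cut S882 F962: (87.595,88.541) → (352.588,31.153)

G21
G90
G00 X219.856 Y45.636
M3 S621
G01 X106.892 Y43.150 F1667
M5
G00 X87.595 Y88.541
M3 S882
G01 X352.588 Y31.153 F962
M5
G00 X0.000 Y0.000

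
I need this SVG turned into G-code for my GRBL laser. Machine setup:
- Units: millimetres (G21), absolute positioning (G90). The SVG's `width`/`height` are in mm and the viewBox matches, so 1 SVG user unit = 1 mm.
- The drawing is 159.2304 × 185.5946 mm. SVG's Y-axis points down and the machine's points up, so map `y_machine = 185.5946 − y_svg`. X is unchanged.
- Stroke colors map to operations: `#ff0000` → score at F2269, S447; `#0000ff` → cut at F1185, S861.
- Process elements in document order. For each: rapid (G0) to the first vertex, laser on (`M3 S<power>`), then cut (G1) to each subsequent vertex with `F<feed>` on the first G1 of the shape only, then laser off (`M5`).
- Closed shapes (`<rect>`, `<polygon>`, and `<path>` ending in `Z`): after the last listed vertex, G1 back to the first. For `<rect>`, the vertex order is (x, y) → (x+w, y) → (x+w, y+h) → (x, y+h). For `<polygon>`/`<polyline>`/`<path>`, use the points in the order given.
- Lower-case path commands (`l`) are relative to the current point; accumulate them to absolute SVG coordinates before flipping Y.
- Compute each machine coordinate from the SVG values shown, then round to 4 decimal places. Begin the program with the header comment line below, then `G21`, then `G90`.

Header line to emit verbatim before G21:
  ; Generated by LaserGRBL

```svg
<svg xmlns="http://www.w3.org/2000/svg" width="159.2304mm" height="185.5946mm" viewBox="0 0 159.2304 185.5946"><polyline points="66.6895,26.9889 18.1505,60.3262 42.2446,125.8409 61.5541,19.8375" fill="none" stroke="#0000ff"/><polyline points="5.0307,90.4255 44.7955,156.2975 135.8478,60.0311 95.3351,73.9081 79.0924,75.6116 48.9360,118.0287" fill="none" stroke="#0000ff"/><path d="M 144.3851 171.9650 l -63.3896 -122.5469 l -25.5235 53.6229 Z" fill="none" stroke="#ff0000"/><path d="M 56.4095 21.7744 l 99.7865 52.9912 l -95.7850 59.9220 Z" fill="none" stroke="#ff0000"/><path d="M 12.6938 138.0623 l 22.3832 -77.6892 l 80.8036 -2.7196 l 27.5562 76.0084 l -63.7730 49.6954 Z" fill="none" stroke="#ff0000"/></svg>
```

viewBox `0 0 159.2304 185.5946` with mm width/height → 1 unit = 1 mm. Flip: y_m = 185.5946 − y_svg.

**Shape 1** — `<polyline>` open polyline, stroke `#0000ff` → cut (S861, F1185). Machine vertices: (66.6895,158.6057) → (18.1505,125.2684) → (42.2446,59.7537) → (61.5541,165.7571). Open path.

**Shape 2** — `<polyline>` open polyline, stroke `#0000ff` → cut (S861, F1185). Machine vertices: (5.0307,95.1691) → (44.7955,29.2971) → (135.8478,125.5635) → (95.3351,111.6865) → (79.0924,109.9830) → (48.9360,67.5659). Open path.

**Shape 3** — `<path>` closed polygon, stroke `#ff0000` → score (S447, F2269). Machine vertices: (144.3851,13.6296) → (80.9955,136.1765) → (55.4720,82.5536) → (144.3851,13.6296). Closed: final G1 returns to the first vertex.

**Shape 4** — `<path>` regular polygon, stroke `#ff0000` → score (S447, F2269). Machine vertices: (56.4095,163.8202) → (156.1960,110.8290) → (60.4110,50.9070) → (56.4095,163.8202). Closed: final G1 returns to the first vertex.

**Shape 5** — `<path>` regular polygon, stroke `#ff0000` → score (S447, F2269). Machine vertices: (12.6938,47.5323) → (35.0770,125.2215) → (115.8806,127.9411) → (143.4368,51.9327) → (79.6638,2.2373) → (12.6938,47.5323). Closed: final G1 returns to the first vertex.

; Generated by LaserGRBL
G21
G90
G0 X66.6895 Y158.6057
M3 S861
G1 X18.1505 Y125.2684 F1185
G1 X42.2446 Y59.7537
G1 X61.5541 Y165.7571
M5
G0 X5.0307 Y95.1691
M3 S861
G1 X44.7955 Y29.2971 F1185
G1 X135.8478 Y125.5635
G1 X95.3351 Y111.6865
G1 X79.0924 Y109.9830
G1 X48.9360 Y67.5659
M5
G0 X144.3851 Y13.6296
M3 S447
G1 X80.9955 Y136.1765 F2269
G1 X55.4720 Y82.5536
G1 X144.3851 Y13.6296
M5
G0 X56.4095 Y163.8202
M3 S447
G1 X156.1960 Y110.8290 F2269
G1 X60.4110 Y50.9070
G1 X56.4095 Y163.8202
M5
G0 X12.6938 Y47.5323
M3 S447
G1 X35.0770 Y125.2215 F2269
G1 X115.8806 Y127.9411
G1 X143.4368 Y51.9327
G1 X79.6638 Y2.2373
G1 X12.6938 Y47.5323
M5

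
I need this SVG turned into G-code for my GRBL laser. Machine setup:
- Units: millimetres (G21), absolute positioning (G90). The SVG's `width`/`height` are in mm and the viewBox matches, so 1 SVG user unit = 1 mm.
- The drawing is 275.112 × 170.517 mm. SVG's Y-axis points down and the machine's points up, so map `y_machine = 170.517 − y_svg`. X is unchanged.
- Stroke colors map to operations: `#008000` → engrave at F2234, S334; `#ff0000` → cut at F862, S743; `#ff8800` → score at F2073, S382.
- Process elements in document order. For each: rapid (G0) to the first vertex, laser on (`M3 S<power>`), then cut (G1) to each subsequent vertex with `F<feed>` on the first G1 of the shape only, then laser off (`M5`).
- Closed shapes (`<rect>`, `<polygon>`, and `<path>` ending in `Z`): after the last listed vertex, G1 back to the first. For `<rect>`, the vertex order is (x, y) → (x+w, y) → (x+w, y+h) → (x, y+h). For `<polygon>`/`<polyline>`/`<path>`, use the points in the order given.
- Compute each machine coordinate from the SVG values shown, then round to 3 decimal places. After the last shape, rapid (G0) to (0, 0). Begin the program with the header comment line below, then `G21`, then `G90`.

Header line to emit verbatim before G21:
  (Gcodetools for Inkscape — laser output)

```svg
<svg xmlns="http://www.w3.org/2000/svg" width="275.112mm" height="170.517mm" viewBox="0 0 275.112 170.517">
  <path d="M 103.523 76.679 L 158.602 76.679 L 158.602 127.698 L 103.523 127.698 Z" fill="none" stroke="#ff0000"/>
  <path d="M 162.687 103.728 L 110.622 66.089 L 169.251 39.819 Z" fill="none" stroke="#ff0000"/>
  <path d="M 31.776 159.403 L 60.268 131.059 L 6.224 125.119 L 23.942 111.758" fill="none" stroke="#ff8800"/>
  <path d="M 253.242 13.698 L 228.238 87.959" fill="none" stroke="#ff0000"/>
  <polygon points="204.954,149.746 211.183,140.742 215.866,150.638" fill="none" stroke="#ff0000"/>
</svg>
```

viewBox `0 0 275.112 170.517` with mm width/height → 1 unit = 1 mm. Flip: y_m = 170.517 − y_svg.

**Shape 1** — `<path>` rectangle, stroke `#ff0000` → cut (S743, F862). Machine vertices: (103.523,93.838) → (158.602,93.838) → (158.602,42.819) → (103.523,42.819) → (103.523,93.838). Closed: final G1 returns to the first vertex.

**Shape 2** — `<path>` regular polygon, stroke `#ff0000` → cut (S743, F862). Machine vertices: (162.687,66.789) → (110.622,104.428) → (169.251,130.698) → (162.687,66.789). Closed: final G1 returns to the first vertex.

**Shape 3** — `<path>` open polyline, stroke `#ff8800` → score (S382, F2073). Machine vertices: (31.776,11.114) → (60.268,39.458) → (6.224,45.398) → (23.942,58.759). Open path.

**Shape 4** — `<path>` line segment, stroke `#ff0000` → cut (S743, F862). Machine vertices: (253.242,156.819) → (228.238,82.558). Open path.

**Shape 5** — `<polygon>` regular polygon, stroke `#ff0000` → cut (S743, F862). Machine vertices: (204.954,20.771) → (211.183,29.775) → (215.866,19.879) → (204.954,20.771). Closed: final G1 returns to the first vertex.

(Gcodetools for Inkscape — laser output)
G21
G90
G0 X103.523 Y93.838
M3 S743
G1 X158.602 Y93.838 F862
G1 X158.602 Y42.819
G1 X103.523 Y42.819
G1 X103.523 Y93.838
M5
G0 X162.687 Y66.789
M3 S743
G1 X110.622 Y104.428 F862
G1 X169.251 Y130.698
G1 X162.687 Y66.789
M5
G0 X31.776 Y11.114
M3 S382
G1 X60.268 Y39.458 F2073
G1 X6.224 Y45.398
G1 X23.942 Y58.759
M5
G0 X253.242 Y156.819
M3 S743
G1 X228.238 Y82.558 F862
M5
G0 X204.954 Y20.771
M3 S743
G1 X211.183 Y29.775 F862
G1 X215.866 Y19.879
G1 X204.954 Y20.771
M5
G0 X0.000 Y0.000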